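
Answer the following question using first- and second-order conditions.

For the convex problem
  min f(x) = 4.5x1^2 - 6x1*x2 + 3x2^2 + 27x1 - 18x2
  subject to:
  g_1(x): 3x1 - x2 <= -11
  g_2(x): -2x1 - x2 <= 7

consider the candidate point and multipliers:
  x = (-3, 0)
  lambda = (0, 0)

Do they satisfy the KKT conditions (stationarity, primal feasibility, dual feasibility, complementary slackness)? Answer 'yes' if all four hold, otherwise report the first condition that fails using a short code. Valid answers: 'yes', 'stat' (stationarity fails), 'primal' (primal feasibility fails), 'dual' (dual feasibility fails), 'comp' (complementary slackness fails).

Gradient of f: grad f(x) = Q x + c = (0, 0)
Constraint values g_i(x) = a_i^T x - b_i:
  g_1((-3, 0)) = 2
  g_2((-3, 0)) = -1
Stationarity residual: grad f(x) + sum_i lambda_i a_i = (0, 0)
  -> stationarity OK
Primal feasibility (all g_i <= 0): FAILS
Dual feasibility (all lambda_i >= 0): OK
Complementary slackness (lambda_i * g_i(x) = 0 for all i): OK

Verdict: the first failing condition is primal_feasibility -> primal.

primal


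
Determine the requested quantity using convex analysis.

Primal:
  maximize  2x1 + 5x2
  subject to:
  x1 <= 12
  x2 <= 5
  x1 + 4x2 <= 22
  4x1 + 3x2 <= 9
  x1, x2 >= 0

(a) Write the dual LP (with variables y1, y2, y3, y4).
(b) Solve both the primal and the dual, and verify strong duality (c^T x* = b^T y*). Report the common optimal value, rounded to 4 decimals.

The standard primal-dual pair for 'max c^T x s.t. A x <= b, x >= 0' is:
  Dual:  min b^T y  s.t.  A^T y >= c,  y >= 0.

So the dual LP is:
  minimize  12y1 + 5y2 + 22y3 + 9y4
  subject to:
    y1 + y3 + 4y4 >= 2
    y2 + 4y3 + 3y4 >= 5
    y1, y2, y3, y4 >= 0

Solving the primal: x* = (0, 3).
  primal value c^T x* = 15.
Solving the dual: y* = (0, 0, 0, 1.6667).
  dual value b^T y* = 15.
Strong duality: c^T x* = b^T y*. Confirmed.

15


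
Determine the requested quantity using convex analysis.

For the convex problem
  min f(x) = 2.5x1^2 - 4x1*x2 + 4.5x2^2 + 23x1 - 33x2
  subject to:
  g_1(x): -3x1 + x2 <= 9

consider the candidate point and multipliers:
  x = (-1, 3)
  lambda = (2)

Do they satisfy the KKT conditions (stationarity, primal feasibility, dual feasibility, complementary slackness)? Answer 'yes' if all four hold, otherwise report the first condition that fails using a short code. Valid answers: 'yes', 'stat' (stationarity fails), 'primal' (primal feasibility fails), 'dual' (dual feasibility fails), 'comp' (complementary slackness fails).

Gradient of f: grad f(x) = Q x + c = (6, -2)
Constraint values g_i(x) = a_i^T x - b_i:
  g_1((-1, 3)) = -3
Stationarity residual: grad f(x) + sum_i lambda_i a_i = (0, 0)
  -> stationarity OK
Primal feasibility (all g_i <= 0): OK
Dual feasibility (all lambda_i >= 0): OK
Complementary slackness (lambda_i * g_i(x) = 0 for all i): FAILS

Verdict: the first failing condition is complementary_slackness -> comp.

comp


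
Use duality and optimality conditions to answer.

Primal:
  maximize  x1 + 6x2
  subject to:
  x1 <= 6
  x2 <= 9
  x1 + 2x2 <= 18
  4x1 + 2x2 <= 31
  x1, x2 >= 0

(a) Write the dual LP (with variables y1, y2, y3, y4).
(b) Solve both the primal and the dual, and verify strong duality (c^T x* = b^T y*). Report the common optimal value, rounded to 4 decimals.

The standard primal-dual pair for 'max c^T x s.t. A x <= b, x >= 0' is:
  Dual:  min b^T y  s.t.  A^T y >= c,  y >= 0.

So the dual LP is:
  minimize  6y1 + 9y2 + 18y3 + 31y4
  subject to:
    y1 + y3 + 4y4 >= 1
    y2 + 2y3 + 2y4 >= 6
    y1, y2, y3, y4 >= 0

Solving the primal: x* = (0, 9).
  primal value c^T x* = 54.
Solving the dual: y* = (0, 4, 1, 0).
  dual value b^T y* = 54.
Strong duality: c^T x* = b^T y*. Confirmed.

54


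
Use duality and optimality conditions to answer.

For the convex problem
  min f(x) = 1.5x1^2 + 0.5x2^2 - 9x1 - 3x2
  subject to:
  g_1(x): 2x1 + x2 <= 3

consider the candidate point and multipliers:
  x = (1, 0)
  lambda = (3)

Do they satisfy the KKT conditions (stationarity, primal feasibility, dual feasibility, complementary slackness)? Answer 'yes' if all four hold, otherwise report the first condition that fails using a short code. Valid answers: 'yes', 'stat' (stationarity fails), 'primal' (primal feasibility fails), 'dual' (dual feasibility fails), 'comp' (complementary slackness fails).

Gradient of f: grad f(x) = Q x + c = (-6, -3)
Constraint values g_i(x) = a_i^T x - b_i:
  g_1((1, 0)) = -1
Stationarity residual: grad f(x) + sum_i lambda_i a_i = (0, 0)
  -> stationarity OK
Primal feasibility (all g_i <= 0): OK
Dual feasibility (all lambda_i >= 0): OK
Complementary slackness (lambda_i * g_i(x) = 0 for all i): FAILS

Verdict: the first failing condition is complementary_slackness -> comp.

comp


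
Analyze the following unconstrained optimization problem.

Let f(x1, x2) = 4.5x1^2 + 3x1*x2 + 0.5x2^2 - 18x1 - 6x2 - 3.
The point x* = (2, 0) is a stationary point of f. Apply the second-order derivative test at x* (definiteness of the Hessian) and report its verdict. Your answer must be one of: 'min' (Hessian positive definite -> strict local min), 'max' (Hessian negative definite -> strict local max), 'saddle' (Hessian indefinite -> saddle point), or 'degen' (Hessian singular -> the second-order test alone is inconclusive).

Compute the Hessian H = grad^2 f:
  H = [[9, 3], [3, 1]]
Verify stationarity: grad f(x*) = H x* + g = (0, 0).
Eigenvalues of H: 0, 10.
H has a zero eigenvalue (singular; positive semidefinite but not definite), so H is neither positive definite, negative definite, nor indefinite. The second-order test alone is inconclusive -> degen.
(Indeed, f is constant along the null direction of H through x*, so x* is not a strict local extremum.)

degen


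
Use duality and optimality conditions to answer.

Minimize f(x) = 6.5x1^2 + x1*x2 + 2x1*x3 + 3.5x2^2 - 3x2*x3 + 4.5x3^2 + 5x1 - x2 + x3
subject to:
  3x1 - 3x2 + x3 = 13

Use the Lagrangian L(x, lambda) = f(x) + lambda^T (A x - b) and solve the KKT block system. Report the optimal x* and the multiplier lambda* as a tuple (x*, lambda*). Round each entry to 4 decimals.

Form the Lagrangian:
  L(x, lambda) = (1/2) x^T Q x + c^T x + lambda^T (A x - b)
Stationarity (grad_x L = 0): Q x + c + A^T lambda = 0.
Primal feasibility: A x = b.

This gives the KKT block system:
  [ Q   A^T ] [ x     ]   [-c ]
  [ A    0  ] [ lambda ] = [ b ]

Solving the linear system:
  x*      = (1.4521, -3.1373, -0.7683)
  lambda* = (-6.4013)
  f(x*)   = 46.4234

x* = (1.4521, -3.1373, -0.7683), lambda* = (-6.4013)


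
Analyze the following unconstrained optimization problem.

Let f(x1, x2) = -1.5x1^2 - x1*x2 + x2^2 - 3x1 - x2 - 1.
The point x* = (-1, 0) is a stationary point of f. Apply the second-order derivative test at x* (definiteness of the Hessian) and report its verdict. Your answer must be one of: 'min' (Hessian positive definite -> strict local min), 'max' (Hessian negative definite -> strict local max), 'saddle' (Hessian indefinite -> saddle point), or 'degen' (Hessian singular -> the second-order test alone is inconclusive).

Compute the Hessian H = grad^2 f:
  H = [[-3, -1], [-1, 2]]
Verify stationarity: grad f(x*) = H x* + g = (0, 0).
Eigenvalues of H: -3.1926, 2.1926.
Eigenvalues have mixed signs, so H is indefinite -> x* is a saddle point.

saddle


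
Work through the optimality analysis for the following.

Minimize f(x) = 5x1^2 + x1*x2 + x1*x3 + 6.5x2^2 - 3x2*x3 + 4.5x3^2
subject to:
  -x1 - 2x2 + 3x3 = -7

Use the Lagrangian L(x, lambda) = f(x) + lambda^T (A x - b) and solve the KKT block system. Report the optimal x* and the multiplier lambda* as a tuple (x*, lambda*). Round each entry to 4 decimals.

Form the Lagrangian:
  L(x, lambda) = (1/2) x^T Q x + c^T x + lambda^T (A x - b)
Stationarity (grad_x L = 0): Q x + c + A^T lambda = 0.
Primal feasibility: A x = b.

This gives the KKT block system:
  [ Q   A^T ] [ x     ]   [-c ]
  [ A    0  ] [ lambda ] = [ b ]

Solving the linear system:
  x*      = (0.7102, 0.3928, -1.8347)
  lambda* = (5.6603)
  f(x*)   = 19.8109

x* = (0.7102, 0.3928, -1.8347), lambda* = (5.6603)


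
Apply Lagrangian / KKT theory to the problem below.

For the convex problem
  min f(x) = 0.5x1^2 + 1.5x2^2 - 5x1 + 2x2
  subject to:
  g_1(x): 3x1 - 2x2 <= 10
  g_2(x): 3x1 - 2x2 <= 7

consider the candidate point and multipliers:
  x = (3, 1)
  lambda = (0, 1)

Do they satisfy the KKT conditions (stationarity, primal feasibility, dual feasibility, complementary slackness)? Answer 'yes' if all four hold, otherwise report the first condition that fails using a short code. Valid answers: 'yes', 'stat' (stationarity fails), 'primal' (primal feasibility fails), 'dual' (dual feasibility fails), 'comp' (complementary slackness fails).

Gradient of f: grad f(x) = Q x + c = (-2, 5)
Constraint values g_i(x) = a_i^T x - b_i:
  g_1((3, 1)) = -3
  g_2((3, 1)) = 0
Stationarity residual: grad f(x) + sum_i lambda_i a_i = (1, 3)
  -> stationarity FAILS
Primal feasibility (all g_i <= 0): OK
Dual feasibility (all lambda_i >= 0): OK
Complementary slackness (lambda_i * g_i(x) = 0 for all i): OK

Verdict: the first failing condition is stationarity -> stat.

stat


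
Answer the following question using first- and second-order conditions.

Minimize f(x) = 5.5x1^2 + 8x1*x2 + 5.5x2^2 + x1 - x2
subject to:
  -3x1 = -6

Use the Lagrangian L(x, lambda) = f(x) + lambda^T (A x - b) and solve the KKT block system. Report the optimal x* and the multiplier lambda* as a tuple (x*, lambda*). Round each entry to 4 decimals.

Form the Lagrangian:
  L(x, lambda) = (1/2) x^T Q x + c^T x + lambda^T (A x - b)
Stationarity (grad_x L = 0): Q x + c + A^T lambda = 0.
Primal feasibility: A x = b.

This gives the KKT block system:
  [ Q   A^T ] [ x     ]   [-c ]
  [ A    0  ] [ lambda ] = [ b ]

Solving the linear system:
  x*      = (2, -1.3636)
  lambda* = (4.0303)
  f(x*)   = 13.7727

x* = (2, -1.3636), lambda* = (4.0303)


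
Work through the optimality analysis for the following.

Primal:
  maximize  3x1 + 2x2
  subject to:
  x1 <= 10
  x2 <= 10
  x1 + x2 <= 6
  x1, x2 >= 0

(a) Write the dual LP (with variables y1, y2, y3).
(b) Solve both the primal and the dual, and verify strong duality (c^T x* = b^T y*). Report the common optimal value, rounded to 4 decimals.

The standard primal-dual pair for 'max c^T x s.t. A x <= b, x >= 0' is:
  Dual:  min b^T y  s.t.  A^T y >= c,  y >= 0.

So the dual LP is:
  minimize  10y1 + 10y2 + 6y3
  subject to:
    y1 + y3 >= 3
    y2 + y3 >= 2
    y1, y2, y3 >= 0

Solving the primal: x* = (6, 0).
  primal value c^T x* = 18.
Solving the dual: y* = (0, 0, 3).
  dual value b^T y* = 18.
Strong duality: c^T x* = b^T y*. Confirmed.

18


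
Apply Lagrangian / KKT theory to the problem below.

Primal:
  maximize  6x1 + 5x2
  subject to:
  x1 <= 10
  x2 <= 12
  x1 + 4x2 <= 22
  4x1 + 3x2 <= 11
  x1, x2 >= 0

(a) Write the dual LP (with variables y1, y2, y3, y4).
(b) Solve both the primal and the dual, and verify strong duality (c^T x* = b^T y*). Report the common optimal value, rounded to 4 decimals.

The standard primal-dual pair for 'max c^T x s.t. A x <= b, x >= 0' is:
  Dual:  min b^T y  s.t.  A^T y >= c,  y >= 0.

So the dual LP is:
  minimize  10y1 + 12y2 + 22y3 + 11y4
  subject to:
    y1 + y3 + 4y4 >= 6
    y2 + 4y3 + 3y4 >= 5
    y1, y2, y3, y4 >= 0

Solving the primal: x* = (0, 3.6667).
  primal value c^T x* = 18.3333.
Solving the dual: y* = (0, 0, 0, 1.6667).
  dual value b^T y* = 18.3333.
Strong duality: c^T x* = b^T y*. Confirmed.

18.3333


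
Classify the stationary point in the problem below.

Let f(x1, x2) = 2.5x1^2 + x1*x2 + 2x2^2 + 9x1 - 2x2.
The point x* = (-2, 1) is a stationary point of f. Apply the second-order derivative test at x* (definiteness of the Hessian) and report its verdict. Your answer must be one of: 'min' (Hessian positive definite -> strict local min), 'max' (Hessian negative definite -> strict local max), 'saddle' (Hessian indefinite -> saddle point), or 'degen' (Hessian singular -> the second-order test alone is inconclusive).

Compute the Hessian H = grad^2 f:
  H = [[5, 1], [1, 4]]
Verify stationarity: grad f(x*) = H x* + g = (0, 0).
Eigenvalues of H: 3.382, 5.618.
Both eigenvalues > 0, so H is positive definite -> x* is a strict local min.

min


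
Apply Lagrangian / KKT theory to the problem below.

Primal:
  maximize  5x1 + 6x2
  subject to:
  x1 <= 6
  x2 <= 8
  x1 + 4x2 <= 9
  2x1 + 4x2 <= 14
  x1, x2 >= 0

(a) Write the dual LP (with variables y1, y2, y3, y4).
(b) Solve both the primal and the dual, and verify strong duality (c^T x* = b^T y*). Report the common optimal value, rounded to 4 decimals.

The standard primal-dual pair for 'max c^T x s.t. A x <= b, x >= 0' is:
  Dual:  min b^T y  s.t.  A^T y >= c,  y >= 0.

So the dual LP is:
  minimize  6y1 + 8y2 + 9y3 + 14y4
  subject to:
    y1 + y3 + 2y4 >= 5
    y2 + 4y3 + 4y4 >= 6
    y1, y2, y3, y4 >= 0

Solving the primal: x* = (6, 0.5).
  primal value c^T x* = 33.
Solving the dual: y* = (2, 0, 0, 1.5).
  dual value b^T y* = 33.
Strong duality: c^T x* = b^T y*. Confirmed.

33


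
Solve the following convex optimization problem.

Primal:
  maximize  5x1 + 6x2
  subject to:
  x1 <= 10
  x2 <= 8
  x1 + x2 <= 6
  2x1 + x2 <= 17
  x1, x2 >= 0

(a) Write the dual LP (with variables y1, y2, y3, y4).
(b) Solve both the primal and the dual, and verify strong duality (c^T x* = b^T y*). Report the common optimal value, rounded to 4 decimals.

The standard primal-dual pair for 'max c^T x s.t. A x <= b, x >= 0' is:
  Dual:  min b^T y  s.t.  A^T y >= c,  y >= 0.

So the dual LP is:
  minimize  10y1 + 8y2 + 6y3 + 17y4
  subject to:
    y1 + y3 + 2y4 >= 5
    y2 + y3 + y4 >= 6
    y1, y2, y3, y4 >= 0

Solving the primal: x* = (0, 6).
  primal value c^T x* = 36.
Solving the dual: y* = (0, 0, 6, 0).
  dual value b^T y* = 36.
Strong duality: c^T x* = b^T y*. Confirmed.

36


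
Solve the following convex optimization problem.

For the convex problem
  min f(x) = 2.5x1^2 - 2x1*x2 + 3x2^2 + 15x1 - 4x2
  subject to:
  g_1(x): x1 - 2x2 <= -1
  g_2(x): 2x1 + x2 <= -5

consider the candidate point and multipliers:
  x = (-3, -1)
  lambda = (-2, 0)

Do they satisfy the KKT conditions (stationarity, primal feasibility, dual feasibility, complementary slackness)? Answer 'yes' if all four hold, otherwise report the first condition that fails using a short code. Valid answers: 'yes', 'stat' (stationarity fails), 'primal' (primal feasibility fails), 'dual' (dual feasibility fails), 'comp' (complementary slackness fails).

Gradient of f: grad f(x) = Q x + c = (2, -4)
Constraint values g_i(x) = a_i^T x - b_i:
  g_1((-3, -1)) = 0
  g_2((-3, -1)) = -2
Stationarity residual: grad f(x) + sum_i lambda_i a_i = (0, 0)
  -> stationarity OK
Primal feasibility (all g_i <= 0): OK
Dual feasibility (all lambda_i >= 0): FAILS
Complementary slackness (lambda_i * g_i(x) = 0 for all i): OK

Verdict: the first failing condition is dual_feasibility -> dual.

dual


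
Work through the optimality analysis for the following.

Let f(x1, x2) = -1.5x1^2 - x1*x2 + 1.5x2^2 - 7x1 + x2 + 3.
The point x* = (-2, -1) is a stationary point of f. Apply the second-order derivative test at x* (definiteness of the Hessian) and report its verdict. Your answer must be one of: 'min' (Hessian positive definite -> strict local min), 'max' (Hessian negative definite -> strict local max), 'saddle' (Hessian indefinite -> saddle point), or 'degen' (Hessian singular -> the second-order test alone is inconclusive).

Compute the Hessian H = grad^2 f:
  H = [[-3, -1], [-1, 3]]
Verify stationarity: grad f(x*) = H x* + g = (0, 0).
Eigenvalues of H: -3.1623, 3.1623.
Eigenvalues have mixed signs, so H is indefinite -> x* is a saddle point.

saddle


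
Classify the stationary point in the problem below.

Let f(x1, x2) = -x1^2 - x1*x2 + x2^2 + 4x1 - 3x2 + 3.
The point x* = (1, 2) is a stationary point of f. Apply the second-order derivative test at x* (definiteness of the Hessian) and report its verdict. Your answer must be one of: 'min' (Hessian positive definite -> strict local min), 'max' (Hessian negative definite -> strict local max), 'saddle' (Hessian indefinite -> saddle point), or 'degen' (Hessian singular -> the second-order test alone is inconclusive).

Compute the Hessian H = grad^2 f:
  H = [[-2, -1], [-1, 2]]
Verify stationarity: grad f(x*) = H x* + g = (0, 0).
Eigenvalues of H: -2.2361, 2.2361.
Eigenvalues have mixed signs, so H is indefinite -> x* is a saddle point.

saddle


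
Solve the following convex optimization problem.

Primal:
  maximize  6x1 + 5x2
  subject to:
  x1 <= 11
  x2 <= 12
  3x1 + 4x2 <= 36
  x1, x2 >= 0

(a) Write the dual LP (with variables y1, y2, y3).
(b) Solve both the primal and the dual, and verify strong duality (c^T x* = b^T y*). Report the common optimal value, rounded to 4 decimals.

The standard primal-dual pair for 'max c^T x s.t. A x <= b, x >= 0' is:
  Dual:  min b^T y  s.t.  A^T y >= c,  y >= 0.

So the dual LP is:
  minimize  11y1 + 12y2 + 36y3
  subject to:
    y1 + 3y3 >= 6
    y2 + 4y3 >= 5
    y1, y2, y3 >= 0

Solving the primal: x* = (11, 0.75).
  primal value c^T x* = 69.75.
Solving the dual: y* = (2.25, 0, 1.25).
  dual value b^T y* = 69.75.
Strong duality: c^T x* = b^T y*. Confirmed.

69.75


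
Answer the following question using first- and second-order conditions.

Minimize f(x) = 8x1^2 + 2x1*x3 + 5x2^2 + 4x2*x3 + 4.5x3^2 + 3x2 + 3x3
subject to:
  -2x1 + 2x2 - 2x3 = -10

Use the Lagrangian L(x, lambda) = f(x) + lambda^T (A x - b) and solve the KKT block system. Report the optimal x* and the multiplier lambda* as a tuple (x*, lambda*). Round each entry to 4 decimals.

Form the Lagrangian:
  L(x, lambda) = (1/2) x^T Q x + c^T x + lambda^T (A x - b)
Stationarity (grad_x L = 0): Q x + c + A^T lambda = 0.
Primal feasibility: A x = b.

This gives the KKT block system:
  [ Q   A^T ] [ x     ]   [-c ]
  [ A    0  ] [ lambda ] = [ b ]

Solving the linear system:
  x*      = (0.5493, -2.4058, 2.0448)
  lambda* = (6.4395)
  f(x*)   = 31.6558

x* = (0.5493, -2.4058, 2.0448), lambda* = (6.4395)


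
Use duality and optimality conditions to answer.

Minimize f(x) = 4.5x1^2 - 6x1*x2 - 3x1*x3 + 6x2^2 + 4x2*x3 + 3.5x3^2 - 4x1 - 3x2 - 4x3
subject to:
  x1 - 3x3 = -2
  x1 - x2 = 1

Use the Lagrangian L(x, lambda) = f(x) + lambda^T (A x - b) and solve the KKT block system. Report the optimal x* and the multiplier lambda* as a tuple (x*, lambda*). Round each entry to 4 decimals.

Form the Lagrangian:
  L(x, lambda) = (1/2) x^T Q x + c^T x + lambda^T (A x - b)
Stationarity (grad_x L = 0): Q x + c + A^T lambda = 0.
Primal feasibility: A x = b.

This gives the KKT block system:
  [ Q   A^T ] [ x     ]   [-c ]
  [ A    0  ] [ lambda ] = [ b ]

Solving the linear system:
  x*      = (1.2872, 0.2872, 1.0957)
  lambda* = (0.3191, -2.8936)
  f(x*)   = -3.4309

x* = (1.2872, 0.2872, 1.0957), lambda* = (0.3191, -2.8936)


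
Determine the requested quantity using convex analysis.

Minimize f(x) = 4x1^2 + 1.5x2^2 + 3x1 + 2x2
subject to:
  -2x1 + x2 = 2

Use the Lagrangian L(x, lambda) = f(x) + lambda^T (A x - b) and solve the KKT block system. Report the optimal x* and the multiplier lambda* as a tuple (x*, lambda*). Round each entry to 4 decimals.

Form the Lagrangian:
  L(x, lambda) = (1/2) x^T Q x + c^T x + lambda^T (A x - b)
Stationarity (grad_x L = 0): Q x + c + A^T lambda = 0.
Primal feasibility: A x = b.

This gives the KKT block system:
  [ Q   A^T ] [ x     ]   [-c ]
  [ A    0  ] [ lambda ] = [ b ]

Solving the linear system:
  x*      = (-0.95, 0.1)
  lambda* = (-2.3)
  f(x*)   = 0.975

x* = (-0.95, 0.1), lambda* = (-2.3)


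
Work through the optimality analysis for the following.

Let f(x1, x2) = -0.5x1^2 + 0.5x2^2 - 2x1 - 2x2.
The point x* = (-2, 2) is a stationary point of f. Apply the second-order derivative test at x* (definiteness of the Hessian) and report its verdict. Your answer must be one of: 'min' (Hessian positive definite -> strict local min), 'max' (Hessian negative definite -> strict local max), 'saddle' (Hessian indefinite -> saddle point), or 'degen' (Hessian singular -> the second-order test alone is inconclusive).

Compute the Hessian H = grad^2 f:
  H = [[-1, 0], [0, 1]]
Verify stationarity: grad f(x*) = H x* + g = (0, 0).
Eigenvalues of H: -1, 1.
Eigenvalues have mixed signs, so H is indefinite -> x* is a saddle point.

saddle


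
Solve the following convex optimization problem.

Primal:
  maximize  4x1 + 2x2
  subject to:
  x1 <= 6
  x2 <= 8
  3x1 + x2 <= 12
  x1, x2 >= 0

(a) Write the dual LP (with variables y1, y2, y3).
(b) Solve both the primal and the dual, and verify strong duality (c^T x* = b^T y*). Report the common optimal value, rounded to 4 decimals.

The standard primal-dual pair for 'max c^T x s.t. A x <= b, x >= 0' is:
  Dual:  min b^T y  s.t.  A^T y >= c,  y >= 0.

So the dual LP is:
  minimize  6y1 + 8y2 + 12y3
  subject to:
    y1 + 3y3 >= 4
    y2 + y3 >= 2
    y1, y2, y3 >= 0

Solving the primal: x* = (1.3333, 8).
  primal value c^T x* = 21.3333.
Solving the dual: y* = (0, 0.6667, 1.3333).
  dual value b^T y* = 21.3333.
Strong duality: c^T x* = b^T y*. Confirmed.

21.3333


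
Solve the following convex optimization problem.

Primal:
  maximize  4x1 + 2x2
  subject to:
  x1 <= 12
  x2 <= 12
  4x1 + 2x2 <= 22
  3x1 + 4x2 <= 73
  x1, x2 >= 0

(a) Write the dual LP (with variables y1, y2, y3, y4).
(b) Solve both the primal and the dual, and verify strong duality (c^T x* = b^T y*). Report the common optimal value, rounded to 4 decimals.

The standard primal-dual pair for 'max c^T x s.t. A x <= b, x >= 0' is:
  Dual:  min b^T y  s.t.  A^T y >= c,  y >= 0.

So the dual LP is:
  minimize  12y1 + 12y2 + 22y3 + 73y4
  subject to:
    y1 + 4y3 + 3y4 >= 4
    y2 + 2y3 + 4y4 >= 2
    y1, y2, y3, y4 >= 0

Solving the primal: x* = (5.5, 0).
  primal value c^T x* = 22.
Solving the dual: y* = (0, 0, 1, 0).
  dual value b^T y* = 22.
Strong duality: c^T x* = b^T y*. Confirmed.

22


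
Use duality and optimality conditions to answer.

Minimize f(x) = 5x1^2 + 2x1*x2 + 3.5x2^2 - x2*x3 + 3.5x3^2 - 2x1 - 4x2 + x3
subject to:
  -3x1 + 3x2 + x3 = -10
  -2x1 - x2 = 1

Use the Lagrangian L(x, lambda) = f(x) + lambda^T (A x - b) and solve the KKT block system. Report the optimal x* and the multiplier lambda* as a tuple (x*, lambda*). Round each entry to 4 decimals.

Form the Lagrangian:
  L(x, lambda) = (1/2) x^T Q x + c^T x + lambda^T (A x - b)
Stationarity (grad_x L = 0): Q x + c + A^T lambda = 0.
Primal feasibility: A x = b.

This gives the KKT block system:
  [ Q   A^T ] [ x     ]   [-c ]
  [ A    0  ] [ lambda ] = [ b ]

Solving the linear system:
  x*      = (0.6619, -2.3239, -1.0427)
  lambda* = (3.9747, -5.9763)
  f(x*)   = 26.3262

x* = (0.6619, -2.3239, -1.0427), lambda* = (3.9747, -5.9763)


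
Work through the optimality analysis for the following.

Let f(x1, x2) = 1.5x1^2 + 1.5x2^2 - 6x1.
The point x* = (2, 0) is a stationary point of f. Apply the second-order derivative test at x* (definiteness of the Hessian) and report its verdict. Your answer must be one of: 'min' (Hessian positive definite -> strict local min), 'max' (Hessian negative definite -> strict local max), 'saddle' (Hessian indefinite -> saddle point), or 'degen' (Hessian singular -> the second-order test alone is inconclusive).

Compute the Hessian H = grad^2 f:
  H = [[3, 0], [0, 3]]
Verify stationarity: grad f(x*) = H x* + g = (0, 0).
Eigenvalues of H: 3, 3.
Both eigenvalues > 0, so H is positive definite -> x* is a strict local min.

min


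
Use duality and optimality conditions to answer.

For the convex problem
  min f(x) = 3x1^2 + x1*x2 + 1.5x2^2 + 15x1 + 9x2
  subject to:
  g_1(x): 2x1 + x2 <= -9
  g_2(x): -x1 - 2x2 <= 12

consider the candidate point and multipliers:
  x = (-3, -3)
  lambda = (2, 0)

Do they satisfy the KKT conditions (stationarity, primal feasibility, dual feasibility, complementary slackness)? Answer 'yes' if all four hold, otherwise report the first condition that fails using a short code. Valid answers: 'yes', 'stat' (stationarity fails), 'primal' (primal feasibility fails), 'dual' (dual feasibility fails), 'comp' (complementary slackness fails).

Gradient of f: grad f(x) = Q x + c = (-6, -3)
Constraint values g_i(x) = a_i^T x - b_i:
  g_1((-3, -3)) = 0
  g_2((-3, -3)) = -3
Stationarity residual: grad f(x) + sum_i lambda_i a_i = (-2, -1)
  -> stationarity FAILS
Primal feasibility (all g_i <= 0): OK
Dual feasibility (all lambda_i >= 0): OK
Complementary slackness (lambda_i * g_i(x) = 0 for all i): OK

Verdict: the first failing condition is stationarity -> stat.

stat


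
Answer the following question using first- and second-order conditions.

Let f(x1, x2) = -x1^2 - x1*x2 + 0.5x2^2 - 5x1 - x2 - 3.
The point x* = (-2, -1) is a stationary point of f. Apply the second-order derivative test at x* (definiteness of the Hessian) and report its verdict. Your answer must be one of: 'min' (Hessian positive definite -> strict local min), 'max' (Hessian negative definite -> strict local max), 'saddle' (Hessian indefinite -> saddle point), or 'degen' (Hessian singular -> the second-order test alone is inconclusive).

Compute the Hessian H = grad^2 f:
  H = [[-2, -1], [-1, 1]]
Verify stationarity: grad f(x*) = H x* + g = (0, 0).
Eigenvalues of H: -2.3028, 1.3028.
Eigenvalues have mixed signs, so H is indefinite -> x* is a saddle point.

saddle


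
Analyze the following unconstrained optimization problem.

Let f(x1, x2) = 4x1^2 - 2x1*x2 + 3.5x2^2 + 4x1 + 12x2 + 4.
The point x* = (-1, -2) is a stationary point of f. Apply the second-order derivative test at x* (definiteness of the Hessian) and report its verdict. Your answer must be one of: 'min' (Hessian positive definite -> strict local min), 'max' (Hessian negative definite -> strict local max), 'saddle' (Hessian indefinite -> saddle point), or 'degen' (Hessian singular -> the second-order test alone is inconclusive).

Compute the Hessian H = grad^2 f:
  H = [[8, -2], [-2, 7]]
Verify stationarity: grad f(x*) = H x* + g = (0, 0).
Eigenvalues of H: 5.4384, 9.5616.
Both eigenvalues > 0, so H is positive definite -> x* is a strict local min.

min


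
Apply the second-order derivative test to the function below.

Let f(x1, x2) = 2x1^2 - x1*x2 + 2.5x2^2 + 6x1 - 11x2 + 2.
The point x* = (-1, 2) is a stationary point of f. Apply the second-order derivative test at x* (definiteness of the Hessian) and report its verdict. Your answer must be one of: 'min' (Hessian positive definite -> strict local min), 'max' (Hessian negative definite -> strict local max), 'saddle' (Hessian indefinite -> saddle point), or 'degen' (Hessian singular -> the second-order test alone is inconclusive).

Compute the Hessian H = grad^2 f:
  H = [[4, -1], [-1, 5]]
Verify stationarity: grad f(x*) = H x* + g = (0, 0).
Eigenvalues of H: 3.382, 5.618.
Both eigenvalues > 0, so H is positive definite -> x* is a strict local min.

min


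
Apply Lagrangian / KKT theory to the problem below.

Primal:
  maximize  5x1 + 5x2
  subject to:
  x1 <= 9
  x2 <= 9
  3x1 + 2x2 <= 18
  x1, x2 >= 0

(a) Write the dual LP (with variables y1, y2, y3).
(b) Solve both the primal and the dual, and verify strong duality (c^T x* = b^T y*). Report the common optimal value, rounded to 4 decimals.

The standard primal-dual pair for 'max c^T x s.t. A x <= b, x >= 0' is:
  Dual:  min b^T y  s.t.  A^T y >= c,  y >= 0.

So the dual LP is:
  minimize  9y1 + 9y2 + 18y3
  subject to:
    y1 + 3y3 >= 5
    y2 + 2y3 >= 5
    y1, y2, y3 >= 0

Solving the primal: x* = (0, 9).
  primal value c^T x* = 45.
Solving the dual: y* = (0, 1.6667, 1.6667).
  dual value b^T y* = 45.
Strong duality: c^T x* = b^T y*. Confirmed.

45


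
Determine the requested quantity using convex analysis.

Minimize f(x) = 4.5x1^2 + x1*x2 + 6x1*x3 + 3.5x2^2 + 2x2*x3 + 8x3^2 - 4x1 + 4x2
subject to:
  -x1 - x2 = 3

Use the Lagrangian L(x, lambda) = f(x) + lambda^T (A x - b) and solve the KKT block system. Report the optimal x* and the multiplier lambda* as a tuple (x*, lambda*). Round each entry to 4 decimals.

Form the Lagrangian:
  L(x, lambda) = (1/2) x^T Q x + c^T x + lambda^T (A x - b)
Stationarity (grad_x L = 0): Q x + c + A^T lambda = 0.
Primal feasibility: A x = b.

This gives the KKT block system:
  [ Q   A^T ] [ x     ]   [-c ]
  [ A    0  ] [ lambda ] = [ b ]

Solving the linear system:
  x*      = (-0.8846, -2.1154, 0.5962)
  lambda* = (-10.5)
  f(x*)   = 13.2885

x* = (-0.8846, -2.1154, 0.5962), lambda* = (-10.5)


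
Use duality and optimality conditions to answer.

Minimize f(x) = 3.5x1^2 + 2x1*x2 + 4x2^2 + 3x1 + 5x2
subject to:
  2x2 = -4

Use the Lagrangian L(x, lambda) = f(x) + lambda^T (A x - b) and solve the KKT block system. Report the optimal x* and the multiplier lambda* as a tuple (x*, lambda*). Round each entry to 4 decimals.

Form the Lagrangian:
  L(x, lambda) = (1/2) x^T Q x + c^T x + lambda^T (A x - b)
Stationarity (grad_x L = 0): Q x + c + A^T lambda = 0.
Primal feasibility: A x = b.

This gives the KKT block system:
  [ Q   A^T ] [ x     ]   [-c ]
  [ A    0  ] [ lambda ] = [ b ]

Solving the linear system:
  x*      = (0.1429, -2)
  lambda* = (5.3571)
  f(x*)   = 5.9286

x* = (0.1429, -2), lambda* = (5.3571)


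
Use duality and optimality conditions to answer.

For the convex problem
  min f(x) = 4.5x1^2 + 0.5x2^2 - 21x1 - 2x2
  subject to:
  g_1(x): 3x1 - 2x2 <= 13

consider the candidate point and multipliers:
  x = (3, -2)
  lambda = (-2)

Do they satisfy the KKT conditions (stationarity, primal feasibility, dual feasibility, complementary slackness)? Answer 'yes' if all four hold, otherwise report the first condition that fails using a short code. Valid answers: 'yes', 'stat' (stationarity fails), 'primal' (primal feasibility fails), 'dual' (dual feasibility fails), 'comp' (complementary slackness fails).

Gradient of f: grad f(x) = Q x + c = (6, -4)
Constraint values g_i(x) = a_i^T x - b_i:
  g_1((3, -2)) = 0
Stationarity residual: grad f(x) + sum_i lambda_i a_i = (0, 0)
  -> stationarity OK
Primal feasibility (all g_i <= 0): OK
Dual feasibility (all lambda_i >= 0): FAILS
Complementary slackness (lambda_i * g_i(x) = 0 for all i): OK

Verdict: the first failing condition is dual_feasibility -> dual.

dual


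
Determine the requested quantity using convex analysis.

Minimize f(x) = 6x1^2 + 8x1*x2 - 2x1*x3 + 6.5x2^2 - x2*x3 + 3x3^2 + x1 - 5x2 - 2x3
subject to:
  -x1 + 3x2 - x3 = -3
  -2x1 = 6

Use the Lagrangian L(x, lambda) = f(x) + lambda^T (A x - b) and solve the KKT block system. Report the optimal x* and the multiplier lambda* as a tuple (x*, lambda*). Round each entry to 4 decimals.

Form the Lagrangian:
  L(x, lambda) = (1/2) x^T Q x + c^T x + lambda^T (A x - b)
Stationarity (grad_x L = 0): Q x + c + A^T lambda = 0.
Primal feasibility: A x = b.

This gives the KKT block system:
  [ Q   A^T ] [ x     ]   [-c ]
  [ A    0  ] [ lambda ] = [ b ]

Solving the linear system:
  x*      = (-3, -1.3934, 1.8197)
  lambda* = (16.3115, -33.0492)
  f(x*)   = 123.7787

x* = (-3, -1.3934, 1.8197), lambda* = (16.3115, -33.0492)


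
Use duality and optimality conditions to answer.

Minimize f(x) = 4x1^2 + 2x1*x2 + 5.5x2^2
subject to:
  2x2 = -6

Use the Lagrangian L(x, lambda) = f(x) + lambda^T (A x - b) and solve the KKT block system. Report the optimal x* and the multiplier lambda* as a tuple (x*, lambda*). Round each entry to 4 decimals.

Form the Lagrangian:
  L(x, lambda) = (1/2) x^T Q x + c^T x + lambda^T (A x - b)
Stationarity (grad_x L = 0): Q x + c + A^T lambda = 0.
Primal feasibility: A x = b.

This gives the KKT block system:
  [ Q   A^T ] [ x     ]   [-c ]
  [ A    0  ] [ lambda ] = [ b ]

Solving the linear system:
  x*      = (0.75, -3)
  lambda* = (15.75)
  f(x*)   = 47.25

x* = (0.75, -3), lambda* = (15.75)


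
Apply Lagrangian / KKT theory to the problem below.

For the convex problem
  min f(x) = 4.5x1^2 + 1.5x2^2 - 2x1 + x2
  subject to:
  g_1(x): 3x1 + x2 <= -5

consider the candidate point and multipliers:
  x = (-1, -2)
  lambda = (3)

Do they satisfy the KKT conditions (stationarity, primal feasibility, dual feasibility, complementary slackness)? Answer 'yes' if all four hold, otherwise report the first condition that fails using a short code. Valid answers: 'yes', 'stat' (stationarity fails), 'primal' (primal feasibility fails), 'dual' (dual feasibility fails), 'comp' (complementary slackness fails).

Gradient of f: grad f(x) = Q x + c = (-11, -5)
Constraint values g_i(x) = a_i^T x - b_i:
  g_1((-1, -2)) = 0
Stationarity residual: grad f(x) + sum_i lambda_i a_i = (-2, -2)
  -> stationarity FAILS
Primal feasibility (all g_i <= 0): OK
Dual feasibility (all lambda_i >= 0): OK
Complementary slackness (lambda_i * g_i(x) = 0 for all i): OK

Verdict: the first failing condition is stationarity -> stat.

stat


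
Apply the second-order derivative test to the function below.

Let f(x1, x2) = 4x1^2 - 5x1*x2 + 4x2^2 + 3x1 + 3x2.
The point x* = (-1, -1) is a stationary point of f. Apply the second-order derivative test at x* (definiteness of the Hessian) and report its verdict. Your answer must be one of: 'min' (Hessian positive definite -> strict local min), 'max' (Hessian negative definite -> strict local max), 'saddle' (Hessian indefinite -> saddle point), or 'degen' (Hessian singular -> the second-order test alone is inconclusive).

Compute the Hessian H = grad^2 f:
  H = [[8, -5], [-5, 8]]
Verify stationarity: grad f(x*) = H x* + g = (0, 0).
Eigenvalues of H: 3, 13.
Both eigenvalues > 0, so H is positive definite -> x* is a strict local min.

min


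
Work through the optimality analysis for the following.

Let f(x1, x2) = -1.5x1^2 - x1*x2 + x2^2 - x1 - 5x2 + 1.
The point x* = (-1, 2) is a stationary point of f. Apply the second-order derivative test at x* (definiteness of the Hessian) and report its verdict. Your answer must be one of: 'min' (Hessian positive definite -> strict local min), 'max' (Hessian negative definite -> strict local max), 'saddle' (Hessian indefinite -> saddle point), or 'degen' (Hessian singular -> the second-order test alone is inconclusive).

Compute the Hessian H = grad^2 f:
  H = [[-3, -1], [-1, 2]]
Verify stationarity: grad f(x*) = H x* + g = (0, 0).
Eigenvalues of H: -3.1926, 2.1926.
Eigenvalues have mixed signs, so H is indefinite -> x* is a saddle point.

saddle


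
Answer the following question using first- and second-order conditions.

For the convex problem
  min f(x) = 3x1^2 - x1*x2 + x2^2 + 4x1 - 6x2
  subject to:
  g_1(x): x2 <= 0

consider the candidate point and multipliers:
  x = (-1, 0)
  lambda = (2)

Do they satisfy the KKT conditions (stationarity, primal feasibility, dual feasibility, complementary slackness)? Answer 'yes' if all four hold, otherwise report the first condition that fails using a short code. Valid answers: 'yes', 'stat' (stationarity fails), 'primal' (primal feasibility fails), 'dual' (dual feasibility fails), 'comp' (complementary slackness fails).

Gradient of f: grad f(x) = Q x + c = (-2, -5)
Constraint values g_i(x) = a_i^T x - b_i:
  g_1((-1, 0)) = 0
Stationarity residual: grad f(x) + sum_i lambda_i a_i = (-2, -3)
  -> stationarity FAILS
Primal feasibility (all g_i <= 0): OK
Dual feasibility (all lambda_i >= 0): OK
Complementary slackness (lambda_i * g_i(x) = 0 for all i): OK

Verdict: the first failing condition is stationarity -> stat.

stat


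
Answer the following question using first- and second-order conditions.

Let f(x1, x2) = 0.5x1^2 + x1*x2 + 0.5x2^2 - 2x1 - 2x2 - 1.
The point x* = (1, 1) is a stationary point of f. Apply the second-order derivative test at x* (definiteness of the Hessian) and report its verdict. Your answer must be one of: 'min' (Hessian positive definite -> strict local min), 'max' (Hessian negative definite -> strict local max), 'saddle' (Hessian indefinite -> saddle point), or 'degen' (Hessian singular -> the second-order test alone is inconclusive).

Compute the Hessian H = grad^2 f:
  H = [[1, 1], [1, 1]]
Verify stationarity: grad f(x*) = H x* + g = (0, 0).
Eigenvalues of H: 0, 2.
H has a zero eigenvalue (singular; positive semidefinite but not definite), so H is neither positive definite, negative definite, nor indefinite. The second-order test alone is inconclusive -> degen.
(Indeed, f is constant along the null direction of H through x*, so x* is not a strict local extremum.)

degen


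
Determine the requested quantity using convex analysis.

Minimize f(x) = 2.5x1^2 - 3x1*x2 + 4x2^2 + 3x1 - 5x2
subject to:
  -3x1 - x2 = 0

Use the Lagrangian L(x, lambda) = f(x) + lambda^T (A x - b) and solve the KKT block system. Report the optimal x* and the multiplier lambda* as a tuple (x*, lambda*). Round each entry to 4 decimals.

Form the Lagrangian:
  L(x, lambda) = (1/2) x^T Q x + c^T x + lambda^T (A x - b)
Stationarity (grad_x L = 0): Q x + c + A^T lambda = 0.
Primal feasibility: A x = b.

This gives the KKT block system:
  [ Q   A^T ] [ x     ]   [-c ]
  [ A    0  ] [ lambda ] = [ b ]

Solving the linear system:
  x*      = (-0.1895, 0.5684)
  lambda* = (0.1158)
  f(x*)   = -1.7053

x* = (-0.1895, 0.5684), lambda* = (0.1158)


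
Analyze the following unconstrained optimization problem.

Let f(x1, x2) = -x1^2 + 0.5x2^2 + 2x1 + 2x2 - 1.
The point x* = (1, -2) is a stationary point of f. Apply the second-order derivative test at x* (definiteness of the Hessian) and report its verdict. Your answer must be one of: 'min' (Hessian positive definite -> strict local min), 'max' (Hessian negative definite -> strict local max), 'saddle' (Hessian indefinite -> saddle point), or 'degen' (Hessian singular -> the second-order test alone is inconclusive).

Compute the Hessian H = grad^2 f:
  H = [[-2, 0], [0, 1]]
Verify stationarity: grad f(x*) = H x* + g = (0, 0).
Eigenvalues of H: -2, 1.
Eigenvalues have mixed signs, so H is indefinite -> x* is a saddle point.

saddle


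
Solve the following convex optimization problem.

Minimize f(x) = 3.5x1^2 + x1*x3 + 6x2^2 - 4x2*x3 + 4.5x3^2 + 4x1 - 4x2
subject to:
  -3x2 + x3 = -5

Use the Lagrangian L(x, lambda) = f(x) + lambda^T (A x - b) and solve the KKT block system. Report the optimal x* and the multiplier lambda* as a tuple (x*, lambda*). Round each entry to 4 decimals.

Form the Lagrangian:
  L(x, lambda) = (1/2) x^T Q x + c^T x + lambda^T (A x - b)
Stationarity (grad_x L = 0): Q x + c + A^T lambda = 0.
Primal feasibility: A x = b.

This gives the KKT block system:
  [ Q   A^T ] [ x     ]   [-c ]
  [ A    0  ] [ lambda ] = [ b ]

Solving the linear system:
  x*      = (-0.6076, 1.7511, 0.2532)
  lambda* = (5.3333)
  f(x*)   = 8.616

x* = (-0.6076, 1.7511, 0.2532), lambda* = (5.3333)


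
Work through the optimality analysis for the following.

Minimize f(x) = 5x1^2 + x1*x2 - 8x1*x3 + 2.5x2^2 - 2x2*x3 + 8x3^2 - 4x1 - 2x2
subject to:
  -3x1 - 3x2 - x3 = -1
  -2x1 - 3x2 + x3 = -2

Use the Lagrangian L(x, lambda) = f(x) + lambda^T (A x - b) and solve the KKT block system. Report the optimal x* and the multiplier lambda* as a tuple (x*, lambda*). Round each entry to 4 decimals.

Form the Lagrangian:
  L(x, lambda) = (1/2) x^T Q x + c^T x + lambda^T (A x - b)
Stationarity (grad_x L = 0): Q x + c + A^T lambda = 0.
Primal feasibility: A x = b.

This gives the KKT block system:
  [ Q   A^T ] [ x     ]   [-c ]
  [ A    0  ] [ lambda ] = [ b ]

Solving the linear system:
  x*      = (-0.1694, 0.6412, -0.4153)
  lambda* = (-2.9749, 3.5972)
  f(x*)   = 1.8074

x* = (-0.1694, 0.6412, -0.4153), lambda* = (-2.9749, 3.5972)


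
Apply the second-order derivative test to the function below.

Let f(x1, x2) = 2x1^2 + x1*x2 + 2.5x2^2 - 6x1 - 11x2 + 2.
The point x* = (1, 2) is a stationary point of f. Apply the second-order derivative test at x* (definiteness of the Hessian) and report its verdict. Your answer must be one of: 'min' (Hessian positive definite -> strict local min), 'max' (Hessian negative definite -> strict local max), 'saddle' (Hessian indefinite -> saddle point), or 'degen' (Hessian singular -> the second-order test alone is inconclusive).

Compute the Hessian H = grad^2 f:
  H = [[4, 1], [1, 5]]
Verify stationarity: grad f(x*) = H x* + g = (0, 0).
Eigenvalues of H: 3.382, 5.618.
Both eigenvalues > 0, so H is positive definite -> x* is a strict local min.

min


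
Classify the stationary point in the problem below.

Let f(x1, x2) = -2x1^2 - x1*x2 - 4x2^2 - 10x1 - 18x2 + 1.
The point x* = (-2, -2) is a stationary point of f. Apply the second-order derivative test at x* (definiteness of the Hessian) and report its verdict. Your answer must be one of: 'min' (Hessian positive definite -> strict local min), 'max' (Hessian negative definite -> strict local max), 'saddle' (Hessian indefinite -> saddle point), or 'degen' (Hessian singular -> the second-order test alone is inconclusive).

Compute the Hessian H = grad^2 f:
  H = [[-4, -1], [-1, -8]]
Verify stationarity: grad f(x*) = H x* + g = (0, 0).
Eigenvalues of H: -8.2361, -3.7639.
Both eigenvalues < 0, so H is negative definite -> x* is a strict local max.

max
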